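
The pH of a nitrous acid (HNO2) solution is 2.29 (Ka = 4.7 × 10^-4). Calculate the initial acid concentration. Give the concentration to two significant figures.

C₀ = 6.1 × 10^-2 M

[H+] = 10^(-2.29) = 5.13 × 10^-3 M = x
Ka = x²/(C₀ − x) ⇒ C₀ = x + x²/Ka
C₀ = 5.13 × 10^-3 + (5.13 × 10^-3)²/(4.7 × 10^-4) = 6.11 × 10^-2 M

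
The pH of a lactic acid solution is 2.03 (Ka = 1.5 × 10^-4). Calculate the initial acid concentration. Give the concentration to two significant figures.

C₀ = 5.9 × 10^-1 M

[H+] = 10^(-2.03) = 9.33 × 10^-3 M = x
Ka = x²/(C₀ − x) ⇒ C₀ = x + x²/Ka
C₀ = 9.33 × 10^-3 + (9.33 × 10^-3)²/(1.5 × 10^-4) = 5.90 × 10^-1 M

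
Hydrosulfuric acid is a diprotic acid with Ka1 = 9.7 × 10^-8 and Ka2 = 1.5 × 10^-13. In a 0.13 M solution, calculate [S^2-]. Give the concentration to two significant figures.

First ionization gives [H+] ≈ [HS-] = 1.12 × 10^-4 M.
Second step: Ka2 = [H+][S^2-]/[HS-] ≈ [S^2-] (since [H+] ≈ [HS-]).
So [S^2-] ≈ Ka2.

1.5 × 10^-13 M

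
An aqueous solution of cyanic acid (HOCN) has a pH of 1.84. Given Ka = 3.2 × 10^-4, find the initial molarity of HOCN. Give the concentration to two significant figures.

C₀ = 6.7 × 10^-1 M

[H+] = 10^(-1.84) = 1.45 × 10^-2 M = x
Ka = x²/(C₀ − x) ⇒ C₀ = x + x²/Ka
C₀ = 1.45 × 10^-2 + (1.45 × 10^-2)²/(3.2 × 10^-4) = 6.72 × 10^-1 M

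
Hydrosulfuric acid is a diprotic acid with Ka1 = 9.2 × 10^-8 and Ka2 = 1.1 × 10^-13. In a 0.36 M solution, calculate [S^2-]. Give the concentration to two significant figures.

First ionization gives [H+] ≈ [HS-] = 1.82 × 10^-4 M.
Second step: Ka2 = [H+][S^2-]/[HS-] ≈ [S^2-] (since [H+] ≈ [HS-]).
So [S^2-] ≈ Ka2.

1.1 × 10^-13 M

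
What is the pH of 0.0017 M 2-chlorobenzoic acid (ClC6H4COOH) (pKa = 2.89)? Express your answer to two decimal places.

ClC6H4COOH ⇌ ClC6H4COO- + H+
Ka = 10^(−2.89) = 1.29 × 10^-3
Ka = [H+]²/(0.0017 − [H+]) = 1.29 × 10^-3
[H+] is not negligible relative to C₀; solve [H+]² + 0.00129·[H+] − 2.19e-06 = 0.
[H+] = [−0.00129 + √(0.00129² + 8.77e-06)]/2 = 9.70 × 10^-4 M
pH = −log(9.70 × 10^-4) = 3.01

pH = 3.01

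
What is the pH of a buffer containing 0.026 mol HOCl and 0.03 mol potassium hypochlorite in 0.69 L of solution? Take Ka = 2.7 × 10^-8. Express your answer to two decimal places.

pH = 7.63

pKa = −log(2.7 × 10^-8) = 7.569
pH = pKa + log([A⁻]/[HA]) = 7.569 + log(0.03/0.026)
pH = 7.569 + (+0.062) = 7.63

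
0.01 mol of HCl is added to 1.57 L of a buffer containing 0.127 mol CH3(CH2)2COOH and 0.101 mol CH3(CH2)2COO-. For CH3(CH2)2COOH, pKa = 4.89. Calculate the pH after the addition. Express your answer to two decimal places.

pH = 4.71

Added H+ converts CH3(CH2)2COO- to CH3(CH2)2COOH: CH3(CH2)2COOH → 0.137 mol, CH3(CH2)2COO- → 0.091 mol.
pH = pKa + log(n_CH3(CH2)2COO-/n_CH3(CH2)2COOH) = 4.89 + log(0.091/0.137) = 4.89 + (-0.178)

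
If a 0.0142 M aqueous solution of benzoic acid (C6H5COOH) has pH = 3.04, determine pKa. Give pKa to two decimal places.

pKa = 4.20

[H+] = 10^(-3.04) = 9.12 × 10^-4 M
At equilibrium [HA] = 0.0142 − 9.12 × 10^-4 = 1.33 × 10^-2 M
Ka = [H+][A-]/[HA] = (9.12 × 10^-4)² / 1.33 × 10^-2 = 6.25 × 10^-5
pKa = -log(6.25 × 10^-5) = 4.20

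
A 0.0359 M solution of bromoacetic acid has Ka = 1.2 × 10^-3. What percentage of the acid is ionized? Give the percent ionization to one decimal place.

16.7%

BrCH2COOH ⇌ BrCH2COO- + H+; let x = [H+] at equilibrium.
Ka = x²/(C₀ − x); solving the quadratic gives x = 5.99 × 10^-3 M.
% ionization = x/C₀ × 100% = 5.99 × 10^-3/0.0359 × 100% = 16.7%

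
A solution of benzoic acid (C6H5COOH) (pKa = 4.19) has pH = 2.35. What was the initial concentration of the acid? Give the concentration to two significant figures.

[H+] = 10^(-2.35) = 4.47 × 10^-3 M = x
Ka = 10^(−4.19) = 6.46 × 10^-5
Ka = x²/(C₀ − x) ⇒ C₀ = x + x²/Ka
C₀ = 4.47 × 10^-3 + (4.47 × 10^-3)²/(6.46 × 10^-5) = 3.14 × 10^-1 M

C₀ = 3.1 × 10^-1 M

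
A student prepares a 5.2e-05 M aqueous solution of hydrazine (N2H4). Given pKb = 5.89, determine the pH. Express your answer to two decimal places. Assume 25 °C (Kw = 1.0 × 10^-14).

N2H4 + H2O ⇌ N2H5+ + OH-
Kb = 10^(−5.89) = 1.29 × 10^-6
Kb = x²/(5.2e-05 − x) = 1.29 × 10^-6
The 5% rule fails; solving x² + Kb·x − Kb·C₀ = 0 exactly:
x = [−1.29e-06 + √(1.29e-06² + 2.68e-10)]/2 = 7.57 × 10^-6 M
pOH = −log(7.57 × 10^-6) = 5.12; pH = 14.00 − 5.12 = 8.88

pH = 8.88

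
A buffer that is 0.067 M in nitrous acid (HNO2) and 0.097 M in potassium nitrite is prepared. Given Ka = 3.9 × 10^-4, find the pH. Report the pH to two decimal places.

pKa = −log(3.9 × 10^-4) = 3.409
Henderson–Hasselbalch: pH = pKa + log([NO2-]/[HNO2]) = 3.409 + log(0.097/0.067)
pH = 3.409 + (+0.161) = 3.57

pH = 3.57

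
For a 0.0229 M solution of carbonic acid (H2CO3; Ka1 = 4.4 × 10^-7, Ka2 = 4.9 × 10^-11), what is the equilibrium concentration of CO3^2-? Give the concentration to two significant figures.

4.9 × 10^-11 M

First ionization gives [H+] ≈ [HCO3-] = 1.00 × 10^-4 M.
Second step: Ka2 = [H+][CO3^2-]/[HCO3-] ≈ [CO3^2-] (since [H+] ≈ [HCO3-]).
So [CO3^2-] ≈ Ka2.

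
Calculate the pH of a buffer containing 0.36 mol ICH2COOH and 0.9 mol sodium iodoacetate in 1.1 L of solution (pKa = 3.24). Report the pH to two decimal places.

pH = 3.64

pH = pKa + log([A⁻]/[HA]) = 3.24 + log(0.9/0.36)
pH = 3.24 + (+0.398) = 3.64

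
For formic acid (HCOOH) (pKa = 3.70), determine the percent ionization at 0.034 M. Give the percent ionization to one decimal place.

HCOOH ⇌ HCOO- + H+; let x = [H+] at equilibrium.
Ka = 10^(−3.70) = 2.00 × 10^-4
Ka = x²/(C₀ − x); solving the quadratic gives x = 2.51 × 10^-3 M.
% ionization = x/C₀ × 100% = 2.51 × 10^-3/0.034 × 100% = 7.4%

7.4%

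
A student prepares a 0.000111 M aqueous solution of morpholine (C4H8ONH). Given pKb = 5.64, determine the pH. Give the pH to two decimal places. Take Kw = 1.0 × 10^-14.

C4H8ONH + H2O ⇌ C4H8ONH2+ + OH-
Kb = 10^(−5.64) = 2.29 × 10^-6
Kb = [OH-]²/(0.000111 − [OH-]) = 2.29 × 10^-6
[OH-] is not negligible relative to C₀; solve [OH-]² + 2.29e-06·[OH-] − 2.54e-10 = 0.
[OH-] = (−Kb + √(Kb² + 4·Kb·C₀))/2 = 1.48 × 10^-5 M
pOH = 4.83, so pH = 14.00 − pOH = 9.17

pH = 9.17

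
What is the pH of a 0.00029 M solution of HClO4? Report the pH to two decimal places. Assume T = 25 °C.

pH = 3.54

HClO4 is a strong acid and dissociates completely, so [H+] = 0.00029 M.
pH = -log(0.00029) = 3.54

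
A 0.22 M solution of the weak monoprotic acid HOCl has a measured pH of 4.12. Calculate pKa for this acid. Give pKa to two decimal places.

pKa = 7.58

[H+] = 10^(-4.12) = 7.59 × 10^-5 M
At equilibrium [HA] = 0.22 − 7.59 × 10^-5 = 2.20 × 10^-1 M
Ka = [H+][A-]/[HA] = (7.59 × 10^-5)² / 2.20 × 10^-1 = 2.62 × 10^-8
pKa = -log(2.62 × 10^-8) = 7.58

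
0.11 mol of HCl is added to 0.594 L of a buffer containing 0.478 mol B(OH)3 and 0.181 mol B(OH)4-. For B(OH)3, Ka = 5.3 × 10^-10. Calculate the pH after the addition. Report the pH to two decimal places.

After neutralization: n(B(OH)3) = 0.588 mol, n(B(OH)4-) = 0.071 mol.
pKa = −log(5.3 × 10^-10) = 9.276
pH = pKa + log(n_B(OH)4-/n_B(OH)3) = 9.276 + log(0.071/0.588) = 9.276 + (-0.918)

pH = 8.36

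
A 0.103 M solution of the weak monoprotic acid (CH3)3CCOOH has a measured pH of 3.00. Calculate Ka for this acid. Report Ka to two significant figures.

Ka = 9.8 × 10^-6

[H+] = 10^(-3.00) = 1.00 × 10^-3 M
At equilibrium [HA] = 0.103 − 1.00 × 10^-3 = 1.02 × 10^-1 M
Ka = [H+][A-]/[HA] = (1.00 × 10^-3)² / 1.02 × 10^-1 = 9.8 × 10^-6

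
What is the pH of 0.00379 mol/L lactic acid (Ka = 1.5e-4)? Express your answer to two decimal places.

pH = 3.17

CH3CH(OH)COOH ⇌ CH3CH(OH)COO- + H+
Let x = [H+] at equilibrium. Ka = x²/(0.00379 − x).
The 5% rule fails; solving x² + Ka·x − Ka·C₀ = 0 exactly:
x = [−0.00015 + √(0.00015² + 2.27e-06)]/2 = 6.83 × 10^-4 M
pH = −log[H+] = −log(6.83 × 10^-4) = 3.17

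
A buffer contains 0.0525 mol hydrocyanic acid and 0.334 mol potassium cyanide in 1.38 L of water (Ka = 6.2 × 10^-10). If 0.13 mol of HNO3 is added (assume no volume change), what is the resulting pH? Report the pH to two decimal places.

pH = 9.26

After neutralization: n(HCN) = 0.182 mol, n(CN-) = 0.204 mol.
pKa = −log(6.2 × 10^-10) = 9.208
pH = pKa + log([A⁻]/[HA]) = 9.208 + log(0.204/0.182) = 9.208 +0.050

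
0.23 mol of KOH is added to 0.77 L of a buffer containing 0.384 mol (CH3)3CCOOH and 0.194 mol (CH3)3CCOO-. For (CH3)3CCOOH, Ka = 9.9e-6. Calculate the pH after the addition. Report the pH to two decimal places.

After neutralization: n((CH3)3CCOOH) = 0.154 mol, n((CH3)3CCOO-) = 0.424 mol.
pKa = −log(9.9 × 10^-6) = 5.004
pH = pKa + log(n_(CH3)3CCOO-/n_(CH3)3CCOOH) = 5.004 + log(0.424/0.154) = 5.004 + (+0.440)

pH = 5.44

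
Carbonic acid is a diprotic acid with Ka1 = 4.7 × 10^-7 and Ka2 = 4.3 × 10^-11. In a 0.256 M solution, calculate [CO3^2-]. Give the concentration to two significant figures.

First ionization gives [H+] ≈ [HCO3-] = 3.47 × 10^-4 M.
Second step: Ka2 = [H+][CO3^2-]/[HCO3-] ≈ [CO3^2-] (since [H+] ≈ [HCO3-]).
So [CO3^2-] ≈ Ka2.

4.3 × 10^-11 M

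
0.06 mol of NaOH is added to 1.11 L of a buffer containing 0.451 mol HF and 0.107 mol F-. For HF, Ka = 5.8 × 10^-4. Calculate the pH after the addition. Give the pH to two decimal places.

pH = 2.87

After neutralization: n(HF) = 0.391 mol, n(F-) = 0.167 mol.
pKa = −log(5.8 × 10^-4) = 3.237
pH = pKa + log(n_F-/n_HF) = 3.237 + log(0.167/0.391) = 3.237 + (-0.369)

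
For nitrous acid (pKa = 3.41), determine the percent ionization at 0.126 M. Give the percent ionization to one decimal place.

5.4%

HNO2 ⇌ NO2- + H+; let x = [H+] at equilibrium.
Ka = 10^(−3.41) = 3.89 × 10^-4
Solve x² + 0.000389x − 4.9e-05 = 0 → x = 6.81 × 10^-3 M
% ionization = x/C₀ × 100% = 6.81 × 10^-3/0.126 × 100% = 5.4%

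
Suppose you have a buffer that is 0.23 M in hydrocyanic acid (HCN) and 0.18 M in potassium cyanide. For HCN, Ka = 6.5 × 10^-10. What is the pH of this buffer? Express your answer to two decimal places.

pH = 9.08

pKa = −log(6.5 × 10^-10) = 9.187
pH = pKa + log([A⁻]/[HA]) = 9.187 + log(0.18/0.23)
pH = 9.187 + (-0.106) = 9.08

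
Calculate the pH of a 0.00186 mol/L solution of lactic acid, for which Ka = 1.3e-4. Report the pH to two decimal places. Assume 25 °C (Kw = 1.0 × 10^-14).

pH = 3.37

CH3CH(OH)COOH ⇌ CH3CH(OH)COO- + H+
Ka = [H+]²/(0.00186 − [H+]) = 1.3 × 10^-4
Here C₀/Ka ≈ 14.3, so the small-[H+] approximation fails. Use the quadratic:
[H+] = (−Ka + √(Ka² + 4·Ka·C₀))/2 = 4.31 × 10^-4 M
pH = −log(4.31 × 10^-4) = 3.37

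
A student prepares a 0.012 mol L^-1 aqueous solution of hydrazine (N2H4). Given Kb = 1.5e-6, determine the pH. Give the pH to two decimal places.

pH = 10.13

N2H4 + H2O ⇌ N2H5+ + OH-
Kb = [OH-]²/(0.012 − [OH-]) = 1.5 × 10^-6
Assume [OH-] ≪ 0.012: [OH-] ≈ √(1.5 × 10^-6 × 0.012) = 1.34 × 10^-4 M
Check: 1.1% ionized — well under 5%, approximation valid.
pOH = 3.87, so pH = 14.00 − pOH = 10.13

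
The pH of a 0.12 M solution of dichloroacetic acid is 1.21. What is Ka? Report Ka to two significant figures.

Ka = 6.5 × 10^-2

[H+] = 10^(-1.21) = 6.17 × 10^-2 M
At equilibrium [HA] = 0.12 − 6.17 × 10^-2 = 5.83 × 10^-2 M
Ka = [H+][A-]/[HA] = (6.17 × 10^-2)² / 5.83 × 10^-2 = 6.5 × 10^-2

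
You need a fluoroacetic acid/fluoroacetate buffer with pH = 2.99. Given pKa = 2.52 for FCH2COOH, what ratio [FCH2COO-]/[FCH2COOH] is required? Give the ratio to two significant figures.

pH = pKa + log(r) ⇒ log(r) = 2.99 − 2.52 = +0.47
r = [FCH2COO-]/[FCH2COOH] = 10^(+0.47) = 2.95

ratio = 3.0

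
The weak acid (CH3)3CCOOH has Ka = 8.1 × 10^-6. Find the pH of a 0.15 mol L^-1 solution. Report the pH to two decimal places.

(CH3)3CCOOH ⇌ (CH3)3CCOO- + H+
Let x = [H+] at equilibrium. Ka = x²/(0.15 − x).
Assume x ≪ 0.15: x ≈ √(8.1 × 10^-6 × 0.15) = 1.10 × 10^-3 M
(x/C₀ = 0.73% < 5%, so the approximation holds.)
pH = −log(1.10 × 10^-3) = 2.96

pH = 2.96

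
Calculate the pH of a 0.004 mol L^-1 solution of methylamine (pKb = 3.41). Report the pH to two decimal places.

pH = 11.03

CH3NH2 + H2O ⇌ CH3NH3+ + OH-
Kb = 10^(−3.41) = 3.89 × 10^-4
From the ICE table, Kb = [OH-]²/(0.004 − [OH-]) = 3.89 × 10^-4.
[OH-] is not negligible relative to C₀; solve [OH-]² + 0.000389·[OH-] − 1.56e-06 = 0.
[OH-] = (−Kb + √(Kb² + 4·Kb·C₀))/2 = 1.07 × 10^-3 M
pOH = −log(1.07 × 10^-3) = 2.97; pH = 14.00 − 2.97 = 11.03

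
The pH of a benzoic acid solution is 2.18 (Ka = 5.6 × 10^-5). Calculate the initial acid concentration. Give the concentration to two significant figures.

[H+] = 10^(-2.18) = 6.61 × 10^-3 M = x
Ka = x²/(C₀ − x) ⇒ C₀ = x + x²/Ka
C₀ = 6.61 × 10^-3 + (6.61 × 10^-3)²/(5.6 × 10^-5) = 7.87 × 10^-1 M

C₀ = 7.9 × 10^-1 M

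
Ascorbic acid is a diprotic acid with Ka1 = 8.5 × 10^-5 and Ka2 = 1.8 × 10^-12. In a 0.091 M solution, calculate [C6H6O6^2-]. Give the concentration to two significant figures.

First ionization gives [H+] ≈ [HC6H6O6-] = 2.78 × 10^-3 M.
Second step: Ka2 = [H+][C6H6O6^2-]/[HC6H6O6-] ≈ [C6H6O6^2-] (since [H+] ≈ [HC6H6O6-]).
So [C6H6O6^2-] ≈ Ka2.

1.8 × 10^-12 M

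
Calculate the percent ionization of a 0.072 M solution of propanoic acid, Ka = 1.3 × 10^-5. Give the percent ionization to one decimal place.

1.3%

CH3CH2COOH ⇌ CH3CH2COO- + H+; let x = [H+] at equilibrium.
x ≈ √(Ka·C₀) = √(1.3 × 10^-5 × 0.072) = 9.67 × 10^-4 M
% ionization = x/C₀ × 100% = 9.67 × 10^-4/0.072 × 100% = 1.3%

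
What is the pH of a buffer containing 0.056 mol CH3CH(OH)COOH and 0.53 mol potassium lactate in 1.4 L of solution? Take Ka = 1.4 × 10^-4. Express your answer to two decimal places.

pH = 4.83

pKa = −log(1.4 × 10^-4) = 3.854
Henderson–Hasselbalch: pH = pKa + log([CH3CH(OH)COO-]/[CH3CH(OH)COOH]) = 3.854 + log(0.53/0.056)
pH = 3.854 + (+0.976) = 4.83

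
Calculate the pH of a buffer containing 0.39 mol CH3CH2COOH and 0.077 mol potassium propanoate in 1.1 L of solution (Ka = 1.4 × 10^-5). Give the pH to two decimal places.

pH = 4.15

pKa = −log(1.4 × 10^-5) = 4.854
Using pH = pKa + log([base]/[acid]) with [base]/[acid] = 0.077/0.39:
pH = 4.854 + (-0.705) = 4.15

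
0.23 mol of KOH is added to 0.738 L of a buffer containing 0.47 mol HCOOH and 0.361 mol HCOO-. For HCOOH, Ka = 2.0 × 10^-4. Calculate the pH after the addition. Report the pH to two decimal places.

OH- converts HCOOH to HCOO-: HCOOH → 0.24 mol, HCOO- → 0.591 mol.
pKa = −log(2.0 × 10^-4) = 3.699
pH = pKa + log(n_HCOO-/n_HCOOH) = 3.699 + log(0.591/0.24) = 3.699 + (+0.391)

pH = 4.09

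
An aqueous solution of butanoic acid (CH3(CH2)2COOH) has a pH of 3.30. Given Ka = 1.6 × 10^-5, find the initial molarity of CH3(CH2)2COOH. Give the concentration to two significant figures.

C₀ = 1.6 × 10^-2 M

[H+] = 10^(-3.30) = 5.01 × 10^-4 M = x
Ka = x²/(C₀ − x) ⇒ C₀ = x + x²/Ka
C₀ = 5.01 × 10^-4 + (5.01 × 10^-4)²/(1.6 × 10^-5) = 1.62 × 10^-2 M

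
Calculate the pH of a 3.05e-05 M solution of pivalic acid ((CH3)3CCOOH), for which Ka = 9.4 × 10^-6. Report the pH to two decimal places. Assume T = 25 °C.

pH = 4.89

(CH3)3CCOOH ⇌ (CH3)3CCOO- + H+
From the ICE table, Ka = [H+]²/(3.05e-05 − [H+]) = 9.4 × 10^-6.
The 5% rule fails; solving [H+]² + Ka·[H+] − Ka·C₀ = 0 exactly:
[H+] = [−9.4e-06 + √(9.4e-06² + 1.15e-09)]/2 = 1.29 × 10^-5 M
pH = −log(1.29 × 10^-5) = 4.89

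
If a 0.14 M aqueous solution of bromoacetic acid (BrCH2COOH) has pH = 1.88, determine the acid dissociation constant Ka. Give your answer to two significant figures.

Ka = 1.4 × 10^-3

[H+] = 10^(-1.88) = 1.32 × 10^-2 M
At equilibrium [HA] = 0.14 − 1.32 × 10^-2 = 1.27 × 10^-1 M
Ka = [H+][A-]/[HA] = (1.32 × 10^-2)² / 1.27 × 10^-1 = 1.4 × 10^-3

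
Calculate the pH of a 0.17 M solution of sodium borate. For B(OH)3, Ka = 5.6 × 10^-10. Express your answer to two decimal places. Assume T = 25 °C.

pH = 11.24

B(OH)4- is the conjugate base of the weak acid B(OH)3.
Kb = Kw/Ka = 1.0×10^-14 / 5.6 × 10^-10 = 1.79 × 10^-5
Kb = x²/(0.17 − x) = 1.79 × 10^-5
Assume x ≪ 0.17: x ≈ √(1.79 × 10^-5 × 0.17) = 1.74 × 10^-3 M
Check: 1% ionized — well under 5%, approximation valid.
pOH = 2.76, so pH = 14.00 − pOH = 11.24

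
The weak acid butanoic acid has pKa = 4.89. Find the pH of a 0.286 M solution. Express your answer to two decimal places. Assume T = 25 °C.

CH3(CH2)2COOH ⇌ CH3(CH2)2COO- + H+
Ka = 10^(−4.89) = 1.29 × 10^-5
From the ICE table, Ka = x²/(0.286 − x) = 1.29 × 10^-5.
Since Ka ≪ C₀, x ≈ √(Ka·C₀) = 1.92 × 10^-3 M.
Check: 0.67% ionized — well under 5%, approximation valid.
pH = −log(1.92 × 10^-3) = 2.72

pH = 2.72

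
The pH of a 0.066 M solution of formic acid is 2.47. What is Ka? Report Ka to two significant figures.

Ka = 1.8 × 10^-4

[H+] = 10^(-2.47) = 3.39 × 10^-3 M
At equilibrium [HA] = 0.066 − 3.39 × 10^-3 = 6.26 × 10^-2 M
Ka = [H+][A-]/[HA] = (3.39 × 10^-3)² / 6.26 × 10^-2 = 1.8 × 10^-4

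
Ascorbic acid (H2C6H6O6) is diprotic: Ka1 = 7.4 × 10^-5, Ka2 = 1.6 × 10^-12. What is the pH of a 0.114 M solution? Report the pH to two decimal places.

pH = 2.54

Ka1 ≫ Ka2, so treat the first dissociation as the only significant source of H+.
Ka1 = x²/(0.114 − x) = 7.4 × 10^-5
x ≈ √(7.4 × 10^-5 × 0.114) = 2.90 × 10^-3 M
pH = −log(2.90 × 10^-3) = 2.54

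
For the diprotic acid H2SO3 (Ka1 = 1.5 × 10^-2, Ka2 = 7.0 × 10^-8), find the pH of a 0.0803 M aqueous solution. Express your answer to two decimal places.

Ka1 ≫ Ka2, so treat the first dissociation as the only significant source of H+.
Ka1 = x²/(0.0803 − x) = 1.5 × 10^-2
Solving the quadratic: x = (−Ka1 + √(Ka1² + 4·Ka1·C₀))/2 = 2.80 × 10^-2 M
pH = −log(2.80 × 10^-2) = 1.55

pH = 1.55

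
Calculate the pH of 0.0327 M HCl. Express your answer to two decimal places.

HCl is a strong acid and dissociates completely, so [H+] = 0.0327 M.
pH = -log(0.0327) = 1.49

pH = 1.49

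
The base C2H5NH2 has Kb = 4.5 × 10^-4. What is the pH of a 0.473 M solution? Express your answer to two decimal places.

C2H5NH2 + H2O ⇌ C2H5NH3+ + OH-
Kb = x²/(0.473 − x) = 4.5 × 10^-4
Neglecting x in the denominator: x = √(4.5 × 10^-4 × 0.473) = 1.46 × 10^-2 M
Check: 3.1% ionized — well under 5%, approximation valid.
pOH = 1.84, so pH = 14.00 − pOH = 12.16

pH = 12.16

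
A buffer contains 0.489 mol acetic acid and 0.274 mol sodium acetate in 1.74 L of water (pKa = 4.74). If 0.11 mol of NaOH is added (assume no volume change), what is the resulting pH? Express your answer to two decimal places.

After neutralization: n(CH3COOH) = 0.379 mol, n(CH3COO-) = 0.384 mol.
pH = pKa + log(n_CH3COO-/n_CH3COOH) = 4.74 + log(0.384/0.379) = 4.74 + (+0.006)

pH = 4.75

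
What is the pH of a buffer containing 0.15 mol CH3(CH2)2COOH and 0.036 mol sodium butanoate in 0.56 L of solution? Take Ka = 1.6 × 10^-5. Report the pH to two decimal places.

pKa = −log(1.6 × 10^-5) = 4.796
pH = pKa + log([A⁻]/[HA]) = 4.796 + log(0.036/0.15)
pH = 4.796 + (-0.620) = 4.18

pH = 4.18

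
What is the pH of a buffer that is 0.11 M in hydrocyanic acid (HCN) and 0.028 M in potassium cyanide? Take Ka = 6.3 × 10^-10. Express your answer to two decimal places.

pH = 8.61

pKa = −log(6.3 × 10^-10) = 9.201
pH = pKa + log([A⁻]/[HA]) = 9.201 + log(0.028/0.11)
pH = 9.201 + (-0.594) = 8.61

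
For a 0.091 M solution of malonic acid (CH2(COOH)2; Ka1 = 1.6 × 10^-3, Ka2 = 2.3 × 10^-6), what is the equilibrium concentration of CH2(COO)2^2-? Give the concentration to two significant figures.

2.3 × 10^-6 M

First ionization gives [H+] ≈ [CH2(COOH)COO-] = 1.13 × 10^-2 M.
Second step: Ka2 = [H+][CH2(COO)2^2-]/[CH2(COOH)COO-] ≈ [CH2(COO)2^2-] (since [H+] ≈ [CH2(COOH)COO-]).
So [CH2(COO)2^2-] ≈ Ka2.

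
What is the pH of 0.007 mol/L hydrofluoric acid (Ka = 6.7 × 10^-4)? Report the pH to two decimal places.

pH = 2.73

HF ⇌ F- + H+
From the ICE table, Ka = [H+]²/(0.007 − [H+]) = 6.7 × 10^-4.
Here C₀/Ka ≈ 10.4, so the small-[H+] approximation fails. Use the quadratic:
[H+] = [−0.00067 + √(0.00067² + 1.88e-05)]/2 = 1.86 × 10^-3 M
pH = −log[H+] = −log(1.86 × 10^-3) = 2.73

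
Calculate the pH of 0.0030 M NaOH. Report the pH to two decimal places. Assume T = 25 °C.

NaOH is a strong base; [OH-] = 0.003 M.
pOH = -log(0.003) = 2.52
pH = 14.00 - 2.52 = 11.48

pH = 11.48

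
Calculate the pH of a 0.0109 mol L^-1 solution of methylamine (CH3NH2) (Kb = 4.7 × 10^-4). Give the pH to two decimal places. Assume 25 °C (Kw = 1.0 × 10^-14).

CH3NH2 + H2O ⇌ CH3NH3+ + OH-
From the ICE table, Kb = [OH-]²/(0.0109 − [OH-]) = 4.7 × 10^-4.
[OH-] is not negligible relative to C₀; solve [OH-]² + 0.00047·[OH-] − 5.12e-06 = 0.
[OH-] = [−0.00047 + √(0.00047² + 2.05e-05)]/2 = 2.04 × 10^-3 M
pOH = 2.69, so pH = 14.00 − pOH = 11.31

pH = 11.31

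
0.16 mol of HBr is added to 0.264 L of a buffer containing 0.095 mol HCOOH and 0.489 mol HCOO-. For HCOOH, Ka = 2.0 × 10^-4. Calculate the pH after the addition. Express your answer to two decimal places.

pH = 3.81

After neutralization: n(HCOOH) = 0.255 mol, n(HCOO-) = 0.329 mol.
pKa = −log(2.0 × 10^-4) = 3.699
Henderson–Hasselbalch with mole ratio 0.329/0.255: pH = 3.699 + (+0.111)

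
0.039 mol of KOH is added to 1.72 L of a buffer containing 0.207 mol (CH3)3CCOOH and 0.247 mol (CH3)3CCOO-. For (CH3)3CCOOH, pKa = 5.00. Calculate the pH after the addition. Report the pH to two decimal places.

pH = 5.23

OH- converts (CH3)3CCOOH to (CH3)3CCOO-: (CH3)3CCOOH → 0.168 mol, (CH3)3CCOO- → 0.286 mol.
Henderson–Hasselbalch with mole ratio 0.286/0.168: pH = 5.00 + (+0.231)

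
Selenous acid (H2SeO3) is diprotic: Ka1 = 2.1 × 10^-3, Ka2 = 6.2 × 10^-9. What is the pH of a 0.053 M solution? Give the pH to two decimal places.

pH = 2.02

Since Ka1 ≫ Ka2, the first ionization dominates [H+].
Ka1 = x²/(0.053 − x) = 2.1 × 10^-3
Solving the quadratic: x = (−Ka1 + √(Ka1² + 4·Ka1·C₀))/2 = 9.55 × 10^-3 M
pH = −log(9.55 × 10^-3) = 2.02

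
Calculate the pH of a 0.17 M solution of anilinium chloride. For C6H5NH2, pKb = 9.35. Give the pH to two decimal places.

C6H5NH3+ is the conjugate acid of the weak base C6H5NH2.
Kb = 10^(−9.35) = 4.47 × 10^-10
Ka = Kw/Kb = 1.0×10^-14 / 4.47 × 10^-10 = 2.24 × 10^-5
From the ICE table, Ka = x²/(0.17 − x) = 2.24 × 10^-5.
Neglecting x in the denominator: x = √(2.24 × 10^-5 × 0.17) = 1.95 × 10^-3 M
pH = −log[H+] = −log(1.95 × 10^-3) = 2.71

pH = 2.71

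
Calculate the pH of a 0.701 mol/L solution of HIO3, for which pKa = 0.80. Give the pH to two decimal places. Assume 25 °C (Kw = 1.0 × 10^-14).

pH = 0.58

HIO3 ⇌ IO3- + H+
Ka = 10^(−0.80) = 1.58 × 10^-1
From the ICE table, Ka = [H+]²/(0.701 − [H+]) = 1.58 × 10^-1.
[H+] is not negligible relative to C₀; solve [H+]² + 0.158·[H+] − 0.111 = 0.
[H+] = [−0.158 + √(0.158² + 0.443)]/2 = 2.63 × 10^-1 M
pH = −log(2.63 × 10^-1) = 0.58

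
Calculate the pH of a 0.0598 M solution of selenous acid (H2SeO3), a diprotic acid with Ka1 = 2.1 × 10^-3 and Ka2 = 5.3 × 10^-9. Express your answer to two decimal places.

Since Ka1 ≫ Ka2, the first ionization dominates [H+].
Ka1 = x²/(0.0598 − x) = 2.1 × 10^-3
Solving the quadratic: x = (−Ka1 + √(Ka1² + 4·Ka1·C₀))/2 = 1.02 × 10^-2 M
pH = −log(1.02 × 10^-2) = 1.99

pH = 1.99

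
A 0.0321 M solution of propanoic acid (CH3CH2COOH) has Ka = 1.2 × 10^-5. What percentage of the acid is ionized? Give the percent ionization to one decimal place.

1.9%

CH3CH2COOH ⇌ CH3CH2COO- + H+; let x = [H+] at equilibrium.
x ≈ √(Ka·C₀) = √(1.2 × 10^-5 × 0.0321) = 6.21 × 10^-4 M
% ionization = x/C₀ × 100% = 6.21 × 10^-4/0.0321 × 100% = 1.9%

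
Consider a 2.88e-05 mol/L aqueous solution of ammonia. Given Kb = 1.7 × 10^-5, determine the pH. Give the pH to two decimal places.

NH3 + H2O ⇌ NH4+ + OH-
Kb = [OH-]²/(2.88e-05 − [OH-]) = 1.7 × 10^-5
The 5% rule fails; solving [OH-]² + Kb·[OH-] − Kb·C₀ = 0 exactly:
[OH-] = [−1.7e-05 + √(1.7e-05² + 1.96e-09)]/2 = 1.52 × 10^-5 M
pOH = 4.82, so pH = 14.00 − pOH = 9.18

pH = 9.18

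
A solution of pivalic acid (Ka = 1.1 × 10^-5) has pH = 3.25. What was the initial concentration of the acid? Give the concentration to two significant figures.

C₀ = 2.9 × 10^-2 M

[H+] = 10^(-3.25) = 5.62 × 10^-4 M = x
Ka = x²/(C₀ − x) ⇒ C₀ = x + x²/Ka
C₀ = 5.62 × 10^-4 + (5.62 × 10^-4)²/(1.1 × 10^-5) = 2.93 × 10^-2 M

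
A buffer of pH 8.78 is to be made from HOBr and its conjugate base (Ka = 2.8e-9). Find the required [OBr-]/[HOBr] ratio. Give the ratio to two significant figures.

ratio = 1.7

pKa = -log(2.8 × 10^-9) = 8.553
pH = pKa + log(r) ⇒ log(r) = 8.78 − 8.553 = +0.227
r = [OBr-]/[HOBr] = 10^(+0.227) = 1.69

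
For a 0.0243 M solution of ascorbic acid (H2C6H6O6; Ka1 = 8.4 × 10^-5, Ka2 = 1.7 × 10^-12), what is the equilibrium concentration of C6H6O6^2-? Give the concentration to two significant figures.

First ionization gives [H+] ≈ [HC6H6O6-] = 1.39 × 10^-3 M.
Second step: Ka2 = [H+][C6H6O6^2-]/[HC6H6O6-] ≈ [C6H6O6^2-] (since [H+] ≈ [HC6H6O6-]).
So [C6H6O6^2-] ≈ Ka2.

1.7 × 10^-12 M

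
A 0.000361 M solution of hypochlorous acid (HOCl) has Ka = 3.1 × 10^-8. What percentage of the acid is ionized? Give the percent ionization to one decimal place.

0.9%

HOCl ⇌ OCl- + H+; let x = [H+] at equilibrium.
x ≈ √(Ka·C₀) = √(3.1 × 10^-8 × 0.000361) = 3.35 × 10^-6 M
% ionization = x/C₀ × 100% = 3.35 × 10^-6/0.000361 × 100% = 0.9%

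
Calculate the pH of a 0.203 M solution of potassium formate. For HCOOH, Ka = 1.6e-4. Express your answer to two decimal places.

HCOO- is the conjugate base of the weak acid HCOOH.
Kb = Kw/Ka = 1.0×10^-14 / 1.6 × 10^-4 = 6.25 × 10^-11
From the ICE table, Kb = x²/(0.203 − x) = 6.25 × 10^-11.
Neglecting x in the denominator: x = √(6.25 × 10^-11 × 0.203) = 3.56 × 10^-6 M
pOH = −log(3.56 × 10^-6) = 5.45; pH = 14.00 − 5.45 = 8.55

pH = 8.55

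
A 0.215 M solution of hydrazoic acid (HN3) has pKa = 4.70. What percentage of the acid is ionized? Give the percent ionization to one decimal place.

1.0%

HN3 ⇌ N3- + H+; let x = [H+] at equilibrium.
Ka = 10^(−4.70) = 2.00 × 10^-5
x ≈ √(Ka·C₀) = √(2.00 × 10^-5 × 0.215) = 2.07 × 10^-3 M
% ionization = x/C₀ × 100% = 2.07 × 10^-3/0.215 × 100% = 1.0%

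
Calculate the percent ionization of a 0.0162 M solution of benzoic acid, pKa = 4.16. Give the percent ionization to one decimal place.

6.3%

C6H5COOH ⇌ C6H5COO- + H+; let x = [H+] at equilibrium.
Ka = 10^(−4.16) = 6.92 × 10^-5
Ka = x²/(C₀ − x); solving the quadratic gives x = 1.02 × 10^-3 M.
Fraction ionized = 1.02 × 10^-3 / 0.0162 = 0.0630 → 6.3%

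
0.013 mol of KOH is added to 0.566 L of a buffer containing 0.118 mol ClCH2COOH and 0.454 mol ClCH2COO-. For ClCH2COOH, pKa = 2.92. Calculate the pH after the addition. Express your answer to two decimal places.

pH = 3.57

After neutralization: n(ClCH2COOH) = 0.105 mol, n(ClCH2COO-) = 0.467 mol.
pH = pKa + log(n_ClCH2COO-/n_ClCH2COOH) = 2.92 + log(0.467/0.105) = 2.92 + (+0.648)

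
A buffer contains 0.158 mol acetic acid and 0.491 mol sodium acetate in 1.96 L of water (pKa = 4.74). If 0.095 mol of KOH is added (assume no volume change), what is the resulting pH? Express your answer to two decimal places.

pH = 5.71

After neutralization: n(CH3COOH) = 0.063 mol, n(CH3COO-) = 0.586 mol.
pH = pKa + log(n_CH3COO-/n_CH3COOH) = 4.74 + log(0.586/0.063) = 4.74 + (+0.969)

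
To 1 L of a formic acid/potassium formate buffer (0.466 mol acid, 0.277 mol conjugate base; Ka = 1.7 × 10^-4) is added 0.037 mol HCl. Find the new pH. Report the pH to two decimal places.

pH = 3.45

Added H+ converts HCOO- to HCOOH: HCOOH → 0.503 mol, HCOO- → 0.24 mol.
pKa = −log(1.7 × 10^-4) = 3.770
pH = pKa + log([A⁻]/[HA]) = 3.770 + log(0.24/0.503) = 3.770 -0.321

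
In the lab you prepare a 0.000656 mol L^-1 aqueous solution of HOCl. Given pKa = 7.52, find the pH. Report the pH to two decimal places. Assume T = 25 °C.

HOCl ⇌ OCl- + H+
Ka = 10^(−7.52) = 3.02 × 10^-8
From the ICE table, Ka = x²/(0.000656 − x) = 3.02 × 10^-8.
Neglecting x in the denominator: x = √(3.02 × 10^-8 × 0.000656) = 4.45 × 10^-6 M
pH = −log(4.45 × 10^-6) = 5.35

pH = 5.35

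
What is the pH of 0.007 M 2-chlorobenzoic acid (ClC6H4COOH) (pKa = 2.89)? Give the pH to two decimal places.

ClC6H4COOH ⇌ ClC6H4COO- + H+
Ka = 10^(−2.89) = 1.29 × 10^-3
From the ICE table, Ka = [H+]²/(0.007 − [H+]) = 1.29 × 10^-3.
Here C₀/Ka ≈ 5.43, so the small-[H+] approximation fails. Use the quadratic:
[H+] = [−0.00129 + √(0.00129² + 3.61e-05)]/2 = 2.43 × 10^-3 M
pH = −log[H+] = −log(2.43 × 10^-3) = 2.61

pH = 2.61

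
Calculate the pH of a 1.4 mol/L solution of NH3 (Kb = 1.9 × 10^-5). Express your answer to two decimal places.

NH3 + H2O ⇌ NH4+ + OH-
Kb = x²/(1.4 − x) = 1.9 × 10^-5
Neglecting x in the denominator: x = √(1.9 × 10^-5 × 1.4) = 5.16 × 10^-3 M
pOH = 2.29, so pH = 14.00 − pOH = 11.71

pH = 11.71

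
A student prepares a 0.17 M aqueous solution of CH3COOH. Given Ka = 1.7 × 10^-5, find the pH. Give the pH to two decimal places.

CH3COOH ⇌ CH3COO- + H+
Let x = [H+] at equilibrium. Ka = x²/(0.17 − x).
Assume x ≪ 0.17: x ≈ √(1.7 × 10^-5 × 0.17) = 1.70 × 10^-3 M
pH = −log[H+] = −log(1.70 × 10^-3) = 2.77

pH = 2.77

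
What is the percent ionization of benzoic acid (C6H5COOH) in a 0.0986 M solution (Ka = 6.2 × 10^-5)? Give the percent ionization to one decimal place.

C6H5COOH ⇌ C6H5COO- + H+; let x = [H+] at equilibrium.
x ≈ √(Ka·C₀) = √(6.2 × 10^-5 × 0.0986) = 2.47 × 10^-3 M
Fraction ionized = 2.47 × 10^-3 / 0.0986 = 0.0251 → 2.5%

2.5%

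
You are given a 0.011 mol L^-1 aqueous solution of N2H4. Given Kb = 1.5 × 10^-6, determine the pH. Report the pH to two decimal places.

pH = 10.11

N2H4 + H2O ⇌ N2H5+ + OH-
From the ICE table, Kb = x²/(0.011 − x) = 1.5 × 10^-6.
Since Kb ≪ C₀, x ≈ √(Kb·C₀) = 1.28 × 10^-4 M.
(x/C₀ = 1.2% < 5%, so the approximation holds.)
pOH = −log(1.28 × 10^-4) = 3.89; pH = 14.00 − 3.89 = 10.11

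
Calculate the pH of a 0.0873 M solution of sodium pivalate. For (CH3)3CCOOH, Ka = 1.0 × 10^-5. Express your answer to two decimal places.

pH = 8.97

(CH3)3CCOO- is the conjugate base of the weak acid (CH3)3CCOOH.
Kb = Kw/Ka = 1.0×10^-14 / 1.0 × 10^-5 = 1.00 × 10^-9
Let x = [OH-] at equilibrium. Kb = x²/(0.0873 − x).
Since Kb ≪ C₀, x ≈ √(Kb·C₀) = 9.34 × 10^-6 M.
(x/C₀ = 0.011% < 5%, so the approximation holds.)
pOH = −log(9.34 × 10^-6) = 5.03; pH = 14.00 − 5.03 = 8.97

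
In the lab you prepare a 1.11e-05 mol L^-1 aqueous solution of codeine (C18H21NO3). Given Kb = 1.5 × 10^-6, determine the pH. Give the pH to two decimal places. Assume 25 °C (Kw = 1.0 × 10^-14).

pH = 8.53

C18H21NO3 + H2O ⇌ C18H22NO3+ + OH-
Kb = x²/(1.11e-05 − x) = 1.5 × 10^-6
Here C₀/Kb ≈ 7.4, so the small-x approximation fails. Use the quadratic:
x = (−Kb + √(Kb² + 4·Kb·C₀))/2 = 3.40 × 10^-6 M
pOH = 5.47, so pH = 14.00 − pOH = 8.53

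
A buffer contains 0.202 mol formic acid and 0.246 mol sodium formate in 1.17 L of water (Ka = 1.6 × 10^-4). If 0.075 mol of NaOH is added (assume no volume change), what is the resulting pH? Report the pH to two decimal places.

pH = 4.20

After neutralization: n(HCOOH) = 0.127 mol, n(HCOO-) = 0.321 mol.
pKa = −log(1.6 × 10^-4) = 3.796
pH = pKa + log([A⁻]/[HA]) = 3.796 + log(0.321/0.127) = 3.796 +0.403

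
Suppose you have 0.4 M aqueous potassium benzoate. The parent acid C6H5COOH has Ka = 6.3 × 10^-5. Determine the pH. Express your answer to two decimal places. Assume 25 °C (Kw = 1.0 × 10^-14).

pH = 8.90

C6H5COO- is the conjugate base of the weak acid C6H5COOH.
Kb = Kw/Ka = 1.0×10^-14 / 6.3 × 10^-5 = 1.59 × 10^-10
Kb = x²/(0.4 − x) = 1.59 × 10^-10
Assume x ≪ 0.4: x ≈ √(1.59 × 10^-10 × 0.4) = 7.97 × 10^-6 M
pOH = −log(7.97 × 10^-6) = 5.10; pH = 14.00 − 5.10 = 8.90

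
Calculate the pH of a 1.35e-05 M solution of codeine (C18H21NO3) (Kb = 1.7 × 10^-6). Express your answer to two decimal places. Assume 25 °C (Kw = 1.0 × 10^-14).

C18H21NO3 + H2O ⇌ C18H22NO3+ + OH-
Kb = x²/(1.35e-05 − x) = 1.7 × 10^-6
x is not negligible relative to C₀; solve x² + 1.7e-06·x − 2.29e-11 = 0.
x = (−Kb + √(Kb² + 4·Kb·C₀))/2 = 4.02 × 10^-6 M
pOH = −log(4.02 × 10^-6) = 5.40; pH = 14.00 − 5.40 = 8.60

pH = 8.60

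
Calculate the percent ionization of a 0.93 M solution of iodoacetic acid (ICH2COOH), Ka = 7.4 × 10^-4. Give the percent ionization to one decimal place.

2.8%

ICH2COOH ⇌ ICH2COO- + H+; let x = [H+] at equilibrium.
x ≈ √(Ka·C₀) = √(7.4 × 10^-4 × 0.93) = 2.62 × 10^-2 M
Fraction ionized = 2.62 × 10^-2 / 0.93 = 0.0282 → 2.8%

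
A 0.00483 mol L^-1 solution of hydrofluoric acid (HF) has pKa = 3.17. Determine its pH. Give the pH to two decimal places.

pH = 2.82

HF ⇌ F- + H+
Ka = 10^(−3.17) = 6.76 × 10^-4
From the ICE table, Ka = [H+]²/(0.00483 − [H+]) = 6.76 × 10^-4.
[H+] is not negligible relative to C₀; solve [H+]² + 0.000676·[H+] − 3.27e-06 = 0.
[H+] = (−Ka + √(Ka² + 4·Ka·C₀))/2 = 1.50 × 10^-3 M
pH = −log(1.50 × 10^-3) = 2.82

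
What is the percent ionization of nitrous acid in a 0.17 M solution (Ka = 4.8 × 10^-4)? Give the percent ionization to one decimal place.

HNO2 ⇌ NO2- + H+; let x = [H+] at equilibrium.
Solve x² + 0.00048x − 8.16e-05 = 0 → x = 8.80 × 10^-3 M
Fraction ionized = 8.80 × 10^-3 / 0.17 = 0.0518 → 5.2%

5.2%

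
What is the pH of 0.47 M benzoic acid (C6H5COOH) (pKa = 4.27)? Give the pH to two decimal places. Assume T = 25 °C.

C6H5COOH ⇌ C6H5COO- + H+
Ka = 10^(−4.27) = 5.37 × 10^-5
Let x = [H+] at equilibrium. Ka = x²/(0.47 − x).
Assume x ≪ 0.47: x ≈ √(5.37 × 10^-5 × 0.47) = 5.02 × 10^-3 M
(x/C₀ = 1.1% < 5%, so the approximation holds.)
pH = −log[H+] = −log(5.02 × 10^-3) = 2.30

pH = 2.30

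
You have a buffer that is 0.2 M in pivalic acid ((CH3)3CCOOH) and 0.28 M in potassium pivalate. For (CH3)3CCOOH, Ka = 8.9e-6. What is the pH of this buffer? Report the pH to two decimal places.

pKa = −log(8.9 × 10^-6) = 5.051
Henderson–Hasselbalch: pH = pKa + log([(CH3)3CCOO-]/[(CH3)3CCOOH]) = 5.051 + log(0.28/0.2)
pH = 5.051 + (+0.146) = 5.20

pH = 5.20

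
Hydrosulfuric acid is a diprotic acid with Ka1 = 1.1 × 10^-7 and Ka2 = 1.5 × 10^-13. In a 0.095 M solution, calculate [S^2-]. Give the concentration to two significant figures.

First ionization gives [H+] ≈ [HS-] = 1.02 × 10^-4 M.
Second step: Ka2 = [H+][S^2-]/[HS-] ≈ [S^2-] (since [H+] ≈ [HS-]).
So [S^2-] ≈ Ka2.

1.5 × 10^-13 M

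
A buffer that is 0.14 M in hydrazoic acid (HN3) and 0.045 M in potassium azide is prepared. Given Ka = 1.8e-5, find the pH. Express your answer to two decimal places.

pH = 4.25

pKa = −log(1.8 × 10^-5) = 4.745
Using pH = pKa + log([base]/[acid]) with [base]/[acid] = 0.045/0.14:
pH = 4.745 + (-0.493) = 4.25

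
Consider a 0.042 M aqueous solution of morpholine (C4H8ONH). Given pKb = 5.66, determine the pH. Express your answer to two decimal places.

pH = 10.48

C4H8ONH + H2O ⇌ C4H8ONH2+ + OH-
Kb = 10^(−5.66) = 2.19 × 10^-6
Kb = [OH-]²/(0.042 − [OH-]) = 2.19 × 10^-6
Assume [OH-] ≪ 0.042: [OH-] ≈ √(2.19 × 10^-6 × 0.042) = 3.03 × 10^-4 M
pOH = 3.52, so pH = 14.00 − pOH = 10.48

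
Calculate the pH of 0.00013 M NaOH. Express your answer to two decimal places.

pH = 10.11

NaOH is a strong base; [OH-] = 0.00013 M.
pOH = -log(0.00013) = 3.89
pH = 14.00 - 3.89 = 10.11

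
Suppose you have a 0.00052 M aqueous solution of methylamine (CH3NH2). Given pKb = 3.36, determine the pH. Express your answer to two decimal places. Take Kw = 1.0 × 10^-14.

CH3NH2 + H2O ⇌ CH3NH3+ + OH-
Kb = 10^(−3.36) = 4.37 × 10^-4
Kb = x²/(0.00052 − x) = 4.37 × 10^-4
The 5% rule fails; solving x² + Kb·x − Kb·C₀ = 0 exactly:
x = (−Kb + √(Kb² + 4·Kb·C₀))/2 = 3.06 × 10^-4 M
pOH = −log(3.06 × 10^-4) = 3.51; pH = 14.00 − 3.51 = 10.49

pH = 10.49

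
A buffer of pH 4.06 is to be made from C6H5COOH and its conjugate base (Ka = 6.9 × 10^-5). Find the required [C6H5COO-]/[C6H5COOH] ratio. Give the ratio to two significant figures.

pKa = -log(6.9 × 10^-5) = 4.161
pH = pKa + log(r) ⇒ log(r) = 4.06 − 4.161 = -0.101
r = [C6H5COO-]/[C6H5COOH] = 10^(-0.101) = 0.793

ratio = 0.79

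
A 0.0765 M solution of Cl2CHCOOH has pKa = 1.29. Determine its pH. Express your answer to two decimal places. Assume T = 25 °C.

Cl2CHCOOH ⇌ Cl2CHCOO- + H+
Ka = 10^(−1.29) = 5.13 × 10^-2
Ka = [H+]²/(0.0765 − [H+]) = 5.13 × 10^-2
Here C₀/Ka ≈ 1.49, so the small-[H+] approximation fails. Use the quadratic:
[H+] = [−0.0513 + √(0.0513² + 0.0157)]/2 = 4.20 × 10^-2 M
pH = −log[H+] = −log(4.20 × 10^-2) = 1.38

pH = 1.38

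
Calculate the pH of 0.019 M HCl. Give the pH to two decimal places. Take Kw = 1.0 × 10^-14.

pH = 1.72

HCl is a strong acid and dissociates completely, so [H+] = 0.019 M.
pH = -log(0.019) = 1.72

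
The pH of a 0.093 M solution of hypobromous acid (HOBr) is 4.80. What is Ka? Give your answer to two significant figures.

[H+] = 10^(-4.80) = 1.58 × 10^-5 M
At equilibrium [HA] = 0.093 − 1.58 × 10^-5 = 9.30 × 10^-2 M
Ka = [H+][A-]/[HA] = (1.58 × 10^-5)² / 9.30 × 10^-2 = 2.7 × 10^-9

Ka = 2.7 × 10^-9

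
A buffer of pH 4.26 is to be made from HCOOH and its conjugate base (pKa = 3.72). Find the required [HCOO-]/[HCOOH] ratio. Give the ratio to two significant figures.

pH = pKa + log(r) ⇒ log(r) = 4.26 − 3.72 = +0.54
r = [HCOO-]/[HCOOH] = 10^(+0.54) = 3.47

ratio = 3.5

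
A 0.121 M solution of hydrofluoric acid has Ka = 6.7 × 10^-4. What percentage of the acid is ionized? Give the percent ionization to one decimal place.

7.2%

HF ⇌ F- + H+; let x = [H+] at equilibrium.
Ka = x²/(C₀ − x); solving the quadratic gives x = 8.68 × 10^-3 M.
Fraction ionized = 8.68 × 10^-3 / 0.121 = 0.0717 → 7.2%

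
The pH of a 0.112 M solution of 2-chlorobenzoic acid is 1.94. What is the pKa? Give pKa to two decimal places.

[H+] = 10^(-1.94) = 1.15 × 10^-2 M
At equilibrium [HA] = 0.112 − 1.15 × 10^-2 = 1.01 × 10^-1 M
Ka = [H+][A-]/[HA] = (1.15 × 10^-2)² / 1.01 × 10^-1 = 1.31 × 10^-3
pKa = -log(1.31 × 10^-3) = 2.88

pKa = 2.88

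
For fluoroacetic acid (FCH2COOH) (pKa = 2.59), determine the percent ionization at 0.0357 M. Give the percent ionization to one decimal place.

23.5%

FCH2COOH ⇌ FCH2COO- + H+; let x = [H+] at equilibrium.
Ka = 10^(−2.59) = 2.57 × 10^-3
Ka = x²/(C₀ − x); solving the quadratic gives x = 8.38 × 10^-3 M.
Fraction ionized = 8.38 × 10^-3 / 0.0357 = 0.2347 → 23.5%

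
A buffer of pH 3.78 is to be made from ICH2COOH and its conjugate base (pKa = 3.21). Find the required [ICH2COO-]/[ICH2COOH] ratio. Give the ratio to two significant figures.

pH = pKa + log(r) ⇒ log(r) = 3.78 − 3.21 = +0.57
r = [ICH2COO-]/[ICH2COOH] = 10^(+0.57) = 3.72

ratio = 3.7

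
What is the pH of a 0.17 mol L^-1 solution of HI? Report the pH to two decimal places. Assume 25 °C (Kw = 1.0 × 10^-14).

pH = 0.77

HI is a strong acid and dissociates completely, so [H+] = 0.17 M.
pH = -log(0.17) = 0.77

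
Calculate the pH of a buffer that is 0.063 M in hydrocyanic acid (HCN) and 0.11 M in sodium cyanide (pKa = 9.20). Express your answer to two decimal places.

pH = 9.44

Henderson–Hasselbalch: pH = pKa + log([CN-]/[HCN]) = 9.20 + log(0.11/0.063)
pH = 9.20 + (+0.242) = 9.44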